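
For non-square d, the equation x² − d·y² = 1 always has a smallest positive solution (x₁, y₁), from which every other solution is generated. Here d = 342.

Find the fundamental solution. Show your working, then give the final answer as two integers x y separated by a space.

37 2

√342 → a₀=18, period (2,36); ℓ=2 even so k=1
i=0: a=18 ⇒ p=18, q=1
i=1: a=2 ⇒ p=37, q=2
fundamental: x₁=37, y₁=2  (since 1369 − 342·4 = 1)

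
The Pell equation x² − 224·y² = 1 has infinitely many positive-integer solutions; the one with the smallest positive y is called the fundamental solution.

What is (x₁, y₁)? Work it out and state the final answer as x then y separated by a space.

15 1

d=224: √d = [14; 1,28] (ℓ=2, even), read p_1/q_1
k=0  a_k=14  p_k/q_k = 14/1
k=1  a_k=1  p_k/q_k = 15/1
(x₁, y₁) = (15, 1);  15² − 224·1² = 1 ✓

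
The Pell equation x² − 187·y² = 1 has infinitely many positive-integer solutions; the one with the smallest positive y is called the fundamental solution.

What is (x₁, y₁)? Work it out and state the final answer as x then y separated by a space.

1682 123

d=187: √d = [13; 1,2,13,2,1,26] (ℓ=6, even), read p_5/q_5
a_0=13:  p_0=13·1+0=13,  q_0=13·0+1=1
a_1=1:  p_1=1·13+1=14,  q_1=1·1+0=1
…
a_3=13:  p_3=13·41+14=547,  q_3=13·3+1=40
a_4=2:  p_4=2·547+41=1135,  q_4=2·40+3=83
a_5=1:  p_5=1·1135+547=1682,  q_5=1·83+40=123
(x₁, y₁) = (1682, 123);  1682² − 187·123² = 1 ✓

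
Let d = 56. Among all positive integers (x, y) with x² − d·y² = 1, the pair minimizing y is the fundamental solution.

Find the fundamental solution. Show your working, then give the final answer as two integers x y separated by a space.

√56 → a₀=7, period (2,14); ℓ=2 even so k=1
step 0: (7, 1)  from 7·(1,0) + (0,1)
step 1: (15, 2)  from 2·(7,1) + (1,0)
→ (15, 2).  Check: 15²=225, 56·2²=224, difference 1.

15 2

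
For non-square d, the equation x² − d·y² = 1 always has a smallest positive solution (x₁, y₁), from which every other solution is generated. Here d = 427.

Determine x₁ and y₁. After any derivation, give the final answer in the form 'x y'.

62 3

√427 = [20; 1,1,1,40, …], period ℓ=4 (even) → k=3
i=0: a=20 ⇒ p=20, q=1
i=1: a=1 ⇒ p=21, q=1
i=2: a=1 ⇒ p=41, q=2
i=3: a=1 ⇒ p=62, q=3
(x₁, y₁) = (62, 3);  62² − 427·3² = 1 ✓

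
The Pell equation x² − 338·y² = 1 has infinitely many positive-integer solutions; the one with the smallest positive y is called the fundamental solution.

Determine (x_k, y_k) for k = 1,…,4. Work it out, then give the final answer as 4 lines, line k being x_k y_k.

√338 = [18; 2,1,1,2,36, …], period ℓ=5 (odd) → k=9
i=0: a=18 ⇒ p=18, q=1
…
i=2: a=1 ⇒ p=55, q=3
…
i=5: a=36 ⇒ p=8696, q=473
…
i=7: a=1 ⇒ p=26327, q=1432
i=8: a=1 ⇒ p=43958, q=2391
i=9: a=2 ⇒ p=114243, q=6214
→ (114243, 6214).  Check: 114243²=13051463049, 338·6214²=13051463048, difference 1.
n=2: (114243,6214)∘(114243,6214) = (114243·114243+338·6214·6214, 114243·6214+6214·114243) = (26102926097,1419812004)
n=3: (26102926097,1419812004)∘(114243,6214) = (114243·26102926097+338·6214·1419812004, 114243·1419812004+6214·26102926097) = (5964153172084899,324407165539730)
n=4: (5964153172084899,324407165539730)∘(114243,6214) = (114243·5964153172084899+338·6214·324407165539730, 114243·324407165539730+6214·5964153172084899) = (1362725501650887306817,74122495624090936776)

114243 6214
26102926097 1419812004
5964153172084899 324407165539730
1362725501650887306817 74122495624090936776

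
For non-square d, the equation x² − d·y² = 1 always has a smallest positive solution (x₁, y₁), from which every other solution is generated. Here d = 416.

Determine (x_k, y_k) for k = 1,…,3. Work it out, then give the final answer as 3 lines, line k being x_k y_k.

5201 255
54100801 2652510
562756526801 27591408765

√416 = [20; 2,1,1,9,1,1,2,40, …], period ℓ=8 (even) → k=7
a_0=20:  p_0=20·1+0=20,  q_0=20·0+1=1
a_1=2:  p_1=2·20+1=41,  q_1=2·1+0=2
a_2=1:  p_2=1·41+20=61,  q_2=1·2+1=3
…
a_6=1:  p_6=1·1081+979=2060,  q_6=1·53+48=101
a_7=2:  p_7=2·2060+1081=5201,  q_7=2·101+53=255
→ (5201, 255).  Check: 5201²=27050401, 416·255²=27050400, difference 1.
(5201+255√416)^2 = 54100801 + 2652510√416
(5201+255√416)^3 = 562756526801 + 27591408765√416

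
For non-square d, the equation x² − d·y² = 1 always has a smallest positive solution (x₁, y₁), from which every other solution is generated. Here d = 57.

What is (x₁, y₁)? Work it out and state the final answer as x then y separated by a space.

d=57: √d = [7; 1,1,4,1,1,14] (ℓ=6, even), read p_5/q_5
a_0=7:  p_0=7·1+0=7,  q_0=7·0+1=1
a_1=1:  p_1=1·7+1=8,  q_1=1·1+0=1
a_2=1:  p_2=1·8+7=15,  q_2=1·1+1=2
a_3=4:  p_3=4·15+8=68,  q_3=4·2+1=9
a_4=1:  p_4=1·68+15=83,  q_4=1·9+2=11
a_5=1:  p_5=1·83+68=151,  q_5=1·11+9=20
fundamental: x₁=151, y₁=20  (since 22801 − 57·400 = 1)

151 20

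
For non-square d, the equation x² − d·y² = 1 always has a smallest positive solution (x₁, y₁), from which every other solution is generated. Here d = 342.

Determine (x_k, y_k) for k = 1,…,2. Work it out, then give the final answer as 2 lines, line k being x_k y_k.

d=342: √d = [18; 2,36] (ℓ=2, even), read p_1/q_1
a_0=18:  p_0=18·1+0=18,  q_0=18·0+1=1
a_1=2:  p_1=2·18+1=37,  q_1=2·1+0=2
fundamental: x₁=37, y₁=2  (since 1369 − 342·4 = 1)
(37+2√342)^2 = 2737 + 148√342

37 2
2737 148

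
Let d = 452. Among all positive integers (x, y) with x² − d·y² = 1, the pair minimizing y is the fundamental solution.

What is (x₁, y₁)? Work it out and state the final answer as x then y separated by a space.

[21; 3,1,5,3,10,3,5,1,3,42] for √452; ℓ=10 ⇒ convergent index 9
step 0: (21, 1)  from 21·(1,0) + (0,1)
…
step 2: (85, 4)  from 1·(64,3) + (21,1)
step 3: (489, 23)  from 5·(85,4) + (64,3)
…
step 8: (313483, 14745)  from 1·(263904,12413) + (49579,2332)
step 9: (1204353, 56648)  from 3·(313483,14745) + (263904,12413)
→ (1204353, 56648).  Check: 1204353²=1450466148609, 452·56648²=1450466148608, difference 1.

1204353 56648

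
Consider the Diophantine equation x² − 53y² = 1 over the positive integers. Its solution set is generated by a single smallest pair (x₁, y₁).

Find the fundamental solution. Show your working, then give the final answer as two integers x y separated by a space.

d=53: √d = [7; 3,1,1,3,14] (ℓ=5, odd), read p_9/q_9
i=0: a=7 ⇒ p=7, q=1
…
i=2: a=1 ⇒ p=29, q=4
i=3: a=1 ⇒ p=51, q=7
…
i=5: a=14 ⇒ p=2599, q=357
…
i=8: a=1 ⇒ p=18557, q=2549
i=9: a=3 ⇒ p=66249, q=9100
fundamental: x₁=66249, y₁=9100  (since 4388930001 − 53·82810000 = 1)

66249 9100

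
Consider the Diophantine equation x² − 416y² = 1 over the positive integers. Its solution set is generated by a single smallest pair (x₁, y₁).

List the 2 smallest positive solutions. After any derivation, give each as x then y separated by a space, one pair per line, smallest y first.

d=416: √d = [20; 2,1,1,9,1,1,2,40] (ℓ=8, even), read p_7/q_7
k=0  a_k=20  p_k/q_k = 20/1
k=1  a_k=2  p_k/q_k = 41/2
k=2  a_k=1  p_k/q_k = 61/3
…
k=4  a_k=9  p_k/q_k = 979/48
k=5  a_k=1  p_k/q_k = 1081/53
k=6  a_k=1  p_k/q_k = 2060/101
k=7  a_k=2  p_k/q_k = 5201/255
fundamental: x₁=5201, y₁=255  (since 27050401 − 416·65025 = 1)
k=2:  x_2 = 5201·5201+416·255·255 = 54100801,  y_2 = 5201·255+255·5201 = 2652510

5201 255
54100801 2652510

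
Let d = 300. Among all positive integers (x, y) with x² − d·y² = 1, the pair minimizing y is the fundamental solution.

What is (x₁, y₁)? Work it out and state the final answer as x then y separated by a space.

1351 78

√300 → a₀=17, period (3,8,3,34); ℓ=4 even so k=3
a_0=17:  p_0=17·1+0=17,  q_0=17·0+1=1
a_1=3:  p_1=3·17+1=52,  q_1=3·1+0=3
a_2=8:  p_2=8·52+17=433,  q_2=8·3+1=25
a_3=3:  p_3=3·433+52=1351,  q_3=3·25+3=78
fundamental: x₁=1351, y₁=78  (since 1825201 − 300·6084 = 1)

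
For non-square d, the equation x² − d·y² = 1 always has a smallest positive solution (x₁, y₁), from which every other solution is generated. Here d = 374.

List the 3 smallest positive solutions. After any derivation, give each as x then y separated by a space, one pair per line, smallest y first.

√374 = [19; 2,1,18,1,2,38, …], period ℓ=6 (even) → k=5
k=0  a_k=19  p_k/q_k = 19/1
k=1  a_k=2  p_k/q_k = 39/2
k=2  a_k=1  p_k/q_k = 58/3
k=3  a_k=18  p_k/q_k = 1083/56
k=4  a_k=1  p_k/q_k = 1141/59
k=5  a_k=2  p_k/q_k = 3365/174
→ (3365, 174).  Check: 3365²=11323225, 374·174²=11323224, difference 1.
n=2: (3365,174)∘(3365,174) = (3365·3365+374·174·174, 3365·174+174·3365) = (22646449,1171020)
n=3: (22646449,1171020)∘(3365,174) = (3365·22646449+374·174·1171020, 3365·1171020+174·22646449) = (152410598405,7880964426)

3365 174
22646449 1171020
152410598405 7880964426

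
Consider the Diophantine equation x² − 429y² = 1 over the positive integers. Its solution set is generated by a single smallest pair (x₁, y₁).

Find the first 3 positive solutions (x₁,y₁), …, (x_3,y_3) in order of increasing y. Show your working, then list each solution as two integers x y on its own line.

1524095 73584
4645731138049 224298012960
14161071197688057215 683702960124468816

d=429: √d = [20; 1,2,2,9,1,12,1,9,2,2,1,40] (ℓ=12, even), read p_11/q_11
a_0=20:  p_0=20·1+0=20,  q_0=20·0+1=1
a_1=1:  p_1=1·20+1=21,  q_1=1·1+0=1
a_2=2:  p_2=2·21+20=62,  q_2=2·1+1=3
a_3=2:  p_3=2·62+21=145,  q_3=2·3+1=7
a_4=9:  p_4=9·145+62=1367,  q_4=9·7+3=66
…
a_8=9:  p_8=9·21023+19511=208718,  q_8=9·1015+942=10077
a_9=2:  p_9=2·208718+21023=438459,  q_9=2·10077+1015=21169
a_10=2:  p_10=2·438459+208718=1085636,  q_10=2·21169+10077=52415
a_11=1:  p_11=1·1085636+438459=1524095,  q_11=1·52415+21169=73584
fundamental: x₁=1524095, y₁=73584  (since 2322865569025 − 429·5414605056 = 1)
n=2: (1524095,73584)∘(1524095,73584) = (1524095·1524095+429·73584·73584, 1524095·73584+73584·1524095) = (4645731138049,224298012960)
n=3: (4645731138049,224298012960)∘(1524095,73584) = (1524095·4645731138049+429·73584·224298012960, 1524095·224298012960+73584·4645731138049) = (14161071197688057215,683702960124468816)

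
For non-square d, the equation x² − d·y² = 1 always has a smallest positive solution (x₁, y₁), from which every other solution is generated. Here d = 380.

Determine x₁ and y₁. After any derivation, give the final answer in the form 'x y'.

[19; 2,38] for √380; ℓ=2 ⇒ convergent index 1
step 0: (19, 1)  from 19·(1,0) + (0,1)
step 1: (39, 2)  from 2·(19,1) + (1,0)
fundamental: x₁=39, y₁=2  (since 1521 − 380·4 = 1)

39 2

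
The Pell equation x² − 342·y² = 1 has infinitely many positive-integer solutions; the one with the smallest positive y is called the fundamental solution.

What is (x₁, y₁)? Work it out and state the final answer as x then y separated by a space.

37 2

√342 → a₀=18, period (2,36); ℓ=2 even so k=1
i=0: a=18 ⇒ p=18, q=1
i=1: a=2 ⇒ p=37, q=2
(x₁, y₁) = (37, 2);  37² − 342·2² = 1 ✓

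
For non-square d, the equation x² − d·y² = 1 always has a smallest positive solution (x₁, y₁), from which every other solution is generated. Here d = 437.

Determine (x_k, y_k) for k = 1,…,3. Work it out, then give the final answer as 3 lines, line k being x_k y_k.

4599 220
42301601 2023560
389090121399 18612704660

[20; 1,9,2,9,1,40] for √437; ℓ=6 ⇒ convergent index 5
k=0  a_k=20  p_k/q_k = 20/1
k=1  a_k=1  p_k/q_k = 21/1
…
k=3  a_k=2  p_k/q_k = 439/21
k=4  a_k=9  p_k/q_k = 4160/199
k=5  a_k=1  p_k/q_k = 4599/220
fundamental: x₁=4599, y₁=220  (since 21150801 − 437·48400 = 1)
(x_2, y_2) = (4599·4599 + 437·220·220, 4599·220 + 220·4599) = (42301601, 2023560)
(x_3, y_3) = (4599·42301601 + 437·220·2023560, 4599·2023560 + 220·42301601) = (389090121399, 18612704660)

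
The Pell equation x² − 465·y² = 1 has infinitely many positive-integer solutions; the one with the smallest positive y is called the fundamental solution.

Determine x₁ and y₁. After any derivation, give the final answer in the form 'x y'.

15871 736

√465 → a₀=21, period (1,1,3,2,2,2,3,1,1,42); ℓ=10 even so k=9
i=0: a=21 ⇒ p=21, q=1
i=1: a=1 ⇒ p=22, q=1
…
i=3: a=3 ⇒ p=151, q=7
…
i=8: a=1 ⇒ p=8949, q=415
i=9: a=1 ⇒ p=15871, q=736
→ (15871, 736).  Check: 15871²=251888641, 465·736²=251888640, difference 1.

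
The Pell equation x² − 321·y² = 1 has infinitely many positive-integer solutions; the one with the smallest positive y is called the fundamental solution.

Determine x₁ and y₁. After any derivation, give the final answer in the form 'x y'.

215 12

√321 → a₀=17, period (1,10,1,34); ℓ=4 even so k=3
i=0: a=17 ⇒ p=17, q=1
i=1: a=1 ⇒ p=18, q=1
i=2: a=10 ⇒ p=197, q=11
i=3: a=1 ⇒ p=215, q=12
→ (215, 12).  Check: 215²=46225, 321·12²=46224, difference 1.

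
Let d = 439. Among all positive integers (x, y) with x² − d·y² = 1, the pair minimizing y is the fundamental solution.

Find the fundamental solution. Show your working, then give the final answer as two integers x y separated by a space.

√439 = [20; 1,19,1,40, …], period ℓ=4 (even) → k=3
i=0: a=20 ⇒ p=20, q=1
…
i=2: a=19 ⇒ p=419, q=20
i=3: a=1 ⇒ p=440, q=21
→ (440, 21).  Check: 440²=193600, 439·21²=193599, difference 1.

440 21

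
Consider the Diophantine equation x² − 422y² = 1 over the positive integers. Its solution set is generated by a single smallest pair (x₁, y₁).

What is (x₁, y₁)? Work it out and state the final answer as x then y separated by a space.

7022501 341850

√422 → a₀=20, period (1,1,5,2,1,…,1,1,40); ℓ=14 even so k=13
a_0=20:  p_0=20·1+0=20,  q_0=20·0+1=1
…
a_2=1:  p_2=1·21+20=41,  q_2=1·1+1=2
a_3=5:  p_3=5·41+21=226,  q_3=5·2+1=11
…
a_7=20:  p_7=20·2650+719=53719,  q_7=20·129+35=2615
a_8=3:  p_8=3·53719+2650=163807,  q_8=3·2615+129=7974
a_9=1:  p_9=1·163807+53719=217526,  q_9=1·7974+2615=10589
…
a_12=1:  p_12=1·3211821+598859=3810680,  q_12=1·156349+29152=185501
a_13=1:  p_13=1·3810680+3211821=7022501,  q_13=1·185501+156349=341850
fundamental: x₁=7022501, y₁=341850  (since 49315520295001 − 422·116861422500 = 1)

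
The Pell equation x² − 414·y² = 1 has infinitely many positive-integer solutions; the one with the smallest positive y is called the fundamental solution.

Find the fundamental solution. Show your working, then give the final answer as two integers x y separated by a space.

24335 1196

d=414: √d = [20; 2,1,7,2,7,1,2,40] (ℓ=8, even), read p_7/q_7
i=0: a=20 ⇒ p=20, q=1
…
i=2: a=1 ⇒ p=61, q=3
…
i=4: a=2 ⇒ p=997, q=49
i=5: a=7 ⇒ p=7447, q=366
i=6: a=1 ⇒ p=8444, q=415
i=7: a=2 ⇒ p=24335, q=1196
(x₁, y₁) = (24335, 1196);  24335² − 414·1196² = 1 ✓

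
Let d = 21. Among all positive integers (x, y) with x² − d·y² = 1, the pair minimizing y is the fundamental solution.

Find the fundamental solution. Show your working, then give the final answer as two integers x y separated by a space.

55 12

d=21: √d = [4; 1,1,2,1,1,8] (ℓ=6, even), read p_5/q_5
i=0: a=4 ⇒ p=4, q=1
i=1: a=1 ⇒ p=5, q=1
i=2: a=1 ⇒ p=9, q=2
i=3: a=2 ⇒ p=23, q=5
i=4: a=1 ⇒ p=32, q=7
i=5: a=1 ⇒ p=55, q=12
(x₁, y₁) = (55, 12);  55² − 21·12² = 1 ✓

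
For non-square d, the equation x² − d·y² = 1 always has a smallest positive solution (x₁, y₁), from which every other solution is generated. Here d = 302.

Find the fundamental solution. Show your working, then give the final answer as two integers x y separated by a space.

4276623 246092

√302 → a₀=17, period (2,1,1,1,4,…,1,2,34); ℓ=16 even so k=15
k=0  a_k=17  p_k/q_k = 17/1
…
k=5  a_k=4  p_k/q_k = 643/37
…
k=14  a_k=1  p_k/q_k = 1617193/93059
k=15  a_k=2  p_k/q_k = 4276623/246092
(x₁, y₁) = (4276623, 246092);  4276623² − 302·246092² = 1 ✓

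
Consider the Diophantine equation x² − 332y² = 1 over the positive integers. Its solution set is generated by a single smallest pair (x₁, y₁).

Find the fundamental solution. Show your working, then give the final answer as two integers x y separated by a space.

13447 738

√332 = [18; 4,1,1,8,1,1,4,36, …], period ℓ=8 (even) → k=7
k=0  a_k=18  p_k/q_k = 18/1
…
k=2  a_k=1  p_k/q_k = 91/5
k=3  a_k=1  p_k/q_k = 164/9
k=4  a_k=8  p_k/q_k = 1403/77
k=5  a_k=1  p_k/q_k = 1567/86
k=6  a_k=1  p_k/q_k = 2970/163
k=7  a_k=4  p_k/q_k = 13447/738
(x₁, y₁) = (13447, 738);  13447² − 332·738² = 1 ✓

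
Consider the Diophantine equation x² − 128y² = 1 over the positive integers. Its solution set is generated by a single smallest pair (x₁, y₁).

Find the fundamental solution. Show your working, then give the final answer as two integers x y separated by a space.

√128 = [11; 3,5,3,22, …], period ℓ=4 (even) → k=3
step 0: (11, 1)  from 11·(1,0) + (0,1)
…
step 2: (181, 16)  from 5·(34,3) + (11,1)
step 3: (577, 51)  from 3·(181,16) + (34,3)
fundamental: x₁=577, y₁=51  (since 332929 − 128·2601 = 1)

577 51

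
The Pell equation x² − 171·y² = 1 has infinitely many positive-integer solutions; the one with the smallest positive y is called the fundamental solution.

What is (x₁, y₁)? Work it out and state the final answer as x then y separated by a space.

170 13

√171 = [13; 13,26, …], period ℓ=2 (even) → k=1
k=0  a_k=13  p_k/q_k = 13/1
k=1  a_k=13  p_k/q_k = 170/13
→ (170, 13).  Check: 170²=28900, 171·13²=28899, difference 1.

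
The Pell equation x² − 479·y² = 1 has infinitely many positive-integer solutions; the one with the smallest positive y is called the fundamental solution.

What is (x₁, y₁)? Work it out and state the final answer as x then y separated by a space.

√479 = [21; 1,7,1,3,2,21,2,3,1,7,1,42, …], period ℓ=12 (even) → k=11
step 0: (21, 1)  from 21·(1,0) + (0,1)
…
step 6: (37075, 1694)  from 21·(1729,79) + (766,35)
step 7: (75879, 3467)  from 2·(37075,1694) + (1729,79)
…
step 10: (2648849, 121029)  from 7·(340591,15562) + (264712,12095)
step 11: (2989440, 136591)  from 1·(2648849,121029) + (340591,15562)
→ (2989440, 136591).  Check: 2989440²=8936751513600, 479·136591²=8936751513599, difference 1.

2989440 136591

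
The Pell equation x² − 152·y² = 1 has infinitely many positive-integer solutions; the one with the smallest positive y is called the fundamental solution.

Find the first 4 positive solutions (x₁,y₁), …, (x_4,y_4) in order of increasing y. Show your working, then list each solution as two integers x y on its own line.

37 3
2737 222
202501 16425
14982337 1215228

d=152: √d = [12; 3,24] (ℓ=2, even), read p_1/q_1
k=0  a_k=12  p_k/q_k = 12/1
k=1  a_k=3  p_k/q_k = 37/3
fundamental: x₁=37, y₁=3  (since 1369 − 152·9 = 1)
(x_2, y_2) = (37·37 + 152·3·3, 37·3 + 3·37) = (2737, 222)
(x_3, y_3) = (37·2737 + 152·3·222, 37·222 + 3·2737) = (202501, 16425)
(x_4, y_4) = (37·202501 + 152·3·16425, 37·16425 + 3·202501) = (14982337, 1215228)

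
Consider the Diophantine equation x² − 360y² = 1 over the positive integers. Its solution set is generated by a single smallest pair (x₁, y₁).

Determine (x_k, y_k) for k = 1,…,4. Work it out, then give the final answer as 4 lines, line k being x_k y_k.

19 1
721 38
27379 1443
1039681 54796

[18; 1,36] for √360; ℓ=2 ⇒ convergent index 1
k=0  a_k=18  p_k/q_k = 18/1
k=1  a_k=1  p_k/q_k = 19/1
→ (19, 1).  Check: 19²=361, 360·1²=360, difference 1.
n=2: (19,1)∘(19,1) = (19·19+360·1·1, 19·1+1·19) = (721,38)
n=3: (721,38)∘(19,1) = (19·721+360·1·38, 19·38+1·721) = (27379,1443)
n=4: (27379,1443)∘(19,1) = (19·27379+360·1·1443, 19·1443+1·27379) = (1039681,54796)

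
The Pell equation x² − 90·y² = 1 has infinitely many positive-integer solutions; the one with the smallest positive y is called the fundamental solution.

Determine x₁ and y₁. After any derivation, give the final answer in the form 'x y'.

19 2

√90 → a₀=9, period (2,18); ℓ=2 even so k=1
step 0: (9, 1)  from 9·(1,0) + (0,1)
step 1: (19, 2)  from 2·(9,1) + (1,0)
→ (19, 2).  Check: 19²=361, 90·2²=360, difference 1.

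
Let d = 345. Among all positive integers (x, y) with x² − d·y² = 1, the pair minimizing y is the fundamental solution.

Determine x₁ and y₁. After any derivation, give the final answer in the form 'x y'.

6761 364

√345 = [18; 1,1,2,1,6,1,2,1,1,36, …], period ℓ=10 (even) → k=9
i=0: a=18 ⇒ p=18, q=1
…
i=2: a=1 ⇒ p=37, q=2
…
i=4: a=1 ⇒ p=130, q=7
…
i=6: a=1 ⇒ p=1003, q=54
…
i=8: a=1 ⇒ p=3882, q=209
i=9: a=1 ⇒ p=6761, q=364
fundamental: x₁=6761, y₁=364  (since 45711121 − 345·132496 = 1)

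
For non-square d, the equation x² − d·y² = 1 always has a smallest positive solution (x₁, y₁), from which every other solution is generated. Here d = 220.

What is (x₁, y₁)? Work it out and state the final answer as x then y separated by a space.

√220 → a₀=14, period (1,4,1,28); ℓ=4 even so k=3
i=0: a=14 ⇒ p=14, q=1
…
i=2: a=4 ⇒ p=74, q=5
i=3: a=1 ⇒ p=89, q=6
→ (89, 6).  Check: 89²=7921, 220·6²=7920, difference 1.

89 6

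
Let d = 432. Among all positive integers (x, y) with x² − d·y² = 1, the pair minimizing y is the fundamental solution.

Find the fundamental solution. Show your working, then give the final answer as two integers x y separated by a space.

1351 65

[20; 1,3,1,1,1,3,1,40] for √432; ℓ=8 ⇒ convergent index 7
k=0  a_k=20  p_k/q_k = 20/1
…
k=2  a_k=3  p_k/q_k = 83/4
k=3  a_k=1  p_k/q_k = 104/5
k=4  a_k=1  p_k/q_k = 187/9
…
k=6  a_k=3  p_k/q_k = 1060/51
k=7  a_k=1  p_k/q_k = 1351/65
→ (1351, 65).  Check: 1351²=1825201, 432·65²=1825200, difference 1.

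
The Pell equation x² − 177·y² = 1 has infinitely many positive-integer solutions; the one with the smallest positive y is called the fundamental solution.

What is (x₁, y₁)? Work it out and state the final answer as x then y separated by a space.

62423 4692

d=177: √d = [13; 3,3,2,8,2,3,3,26] (ℓ=8, even), read p_7/q_7
step 0: (13, 1)  from 13·(1,0) + (0,1)
…
step 2: (133, 10)  from 3·(40,3) + (13,1)
…
step 5: (5468, 411)  from 2·(2581,194) + (306,23)
step 6: (18985, 1427)  from 3·(5468,411) + (2581,194)
step 7: (62423, 4692)  from 3·(18985,1427) + (5468,411)
fundamental: x₁=62423, y₁=4692  (since 3896630929 − 177·22014864 = 1)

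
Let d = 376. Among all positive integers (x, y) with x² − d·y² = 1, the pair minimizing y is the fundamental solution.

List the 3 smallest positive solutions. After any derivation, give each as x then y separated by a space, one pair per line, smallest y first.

√376 → a₀=19, period (2,1,1,3,1,…,1,2,38); ℓ=16 even so k=15
step 0: (19, 1)  from 19·(1,0) + (0,1)
…
step 2: (58, 3)  from 1·(39,2) + (19,1)
step 3: (97, 5)  from 1·(58,3) + (39,2)
step 4: (349, 18)  from 3·(97,5) + (58,3)
step 5: (446, 23)  from 1·(349,18) + (97,5)
…
step 7: (2928, 151)  from 2·(1241,64) + (446,23)
step 8: (12953, 668)  from 4·(2928,151) + (1241,64)
…
step 10: (70621, 3642)  from 2·(28834,1487) + (12953,668)
step 11: (99455, 5129)  from 1·(70621,3642) + (28834,1487)
…
step 14: (837427, 43187)  from 1·(468441,24158) + (368986,19029)
step 15: (2143295, 110532)  from 2·(837427,43187) + (468441,24158)
fundamental: x₁=2143295, y₁=110532  (since 4593713457025 − 376·12217323024 = 1)
k=2:  x_2 = 2143295·2143295+376·110532·110532 = 9187426914049,  y_2 = 2143295·110532+110532·2143295 = 473805365880
k=3:  x_3 = 2143295·9187426914049+376·110532·473805365880 = 39382732335491159615,  y_3 = 2143295·473805365880+110532·9187426914049 = 2031009343327438668

2143295 110532
9187426914049 473805365880
39382732335491159615 2031009343327438668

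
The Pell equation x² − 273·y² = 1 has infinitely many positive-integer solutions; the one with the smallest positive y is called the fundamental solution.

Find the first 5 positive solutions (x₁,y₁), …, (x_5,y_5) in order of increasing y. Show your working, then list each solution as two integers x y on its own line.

d=273: √d = [16; 1,1,10,1,1,32] (ℓ=6, even), read p_5/q_5
i=0: a=16 ⇒ p=16, q=1
…
i=2: a=1 ⇒ p=33, q=2
i=3: a=10 ⇒ p=347, q=21
i=4: a=1 ⇒ p=380, q=23
i=5: a=1 ⇒ p=727, q=44
→ (727, 44).  Check: 727²=528529, 273·44²=528528, difference 1.
k=2:  x_2 = 727·727+273·44·44 = 1057057,  y_2 = 727·44+44·727 = 63976
k=3:  x_3 = 727·1057057+273·44·63976 = 1536960151,  y_3 = 727·63976+44·1057057 = 93021060
k=4:  x_4 = 727·1536960151+273·44·93021060 = 2234739002497,  y_4 = 727·93021060+44·1536960151 = 135252557264
k=5:  x_5 = 727·2234739002497+273·44·135252557264 = 3249308972670487,  y_5 = 727·135252557264+44·2234739002497 = 196657125240796

727 44
1057057 63976
1536960151 93021060
2234739002497 135252557264
3249308972670487 196657125240796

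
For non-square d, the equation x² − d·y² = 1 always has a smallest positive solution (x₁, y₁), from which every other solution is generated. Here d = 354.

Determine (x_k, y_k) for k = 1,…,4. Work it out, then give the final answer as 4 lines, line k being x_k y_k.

d=354: √d = [18; 1,4,2,2,18,2,2,4,1,36] (ℓ=10, even), read p_9/q_9
step 0: (18, 1)  from 18·(1,0) + (0,1)
step 1: (19, 1)  from 1·(18,1) + (1,0)
…
step 5: (9351, 497)  from 18·(508,27) + (207,11)
step 6: (19210, 1021)  from 2·(9351,497) + (508,27)
…
step 8: (210294, 11177)  from 4·(47771,2539) + (19210,1021)
step 9: (258065, 13716)  from 1·(210294,11177) + (47771,2539)
→ (258065, 13716).  Check: 258065²=66597544225, 354·13716²=66597544224, difference 1.
n=2: (258065,13716)∘(258065,13716) = (258065·258065+354·13716·13716, 258065·13716+13716·258065) = (133195088449,7079239080)
n=3: (133195088449,7079239080)∘(258065,13716) = (258065·133195088449+354·13716·7079239080, 258065·7079239080+13716·133195088449) = (68745981000924305,3653807666346684)
n=4: (68745981000924305,3653807666346684)∘(258065,13716) = (258065·68745981000924305+354·13716·3653807666346684, 258065·3653807666346684+13716·68745981000924305) = (35481863173873866451201,1885839750824434773840)

258065 13716
133195088449 7079239080
68745981000924305 3653807666346684
35481863173873866451201 1885839750824434773840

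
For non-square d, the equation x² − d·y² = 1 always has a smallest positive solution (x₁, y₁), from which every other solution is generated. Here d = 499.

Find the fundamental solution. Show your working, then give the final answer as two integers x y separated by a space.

4490 201

d=499: √d = [22; 2,1,21,1,2,44] (ℓ=6, even), read p_5/q_5
a_0=22:  p_0=22·1+0=22,  q_0=22·0+1=1
…
a_2=1:  p_2=1·45+22=67,  q_2=1·2+1=3
…
a_4=1:  p_4=1·1452+67=1519,  q_4=1·65+3=68
a_5=2:  p_5=2·1519+1452=4490,  q_5=2·68+65=201
(x₁, y₁) = (4490, 201);  4490² − 499·201² = 1 ✓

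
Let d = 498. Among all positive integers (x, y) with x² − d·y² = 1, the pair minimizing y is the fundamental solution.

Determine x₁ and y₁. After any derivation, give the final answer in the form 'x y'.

179777 8056

d=498: √d = [22; 3,6,22,6,3,44] (ℓ=6, even), read p_5/q_5
step 0: (22, 1)  from 22·(1,0) + (0,1)
…
step 2: (424, 19)  from 6·(67,3) + (22,1)
step 3: (9395, 421)  from 22·(424,19) + (67,3)
step 4: (56794, 2545)  from 6·(9395,421) + (424,19)
step 5: (179777, 8056)  from 3·(56794,2545) + (9395,421)
fundamental: x₁=179777, y₁=8056  (since 32319769729 − 498·64899136 = 1)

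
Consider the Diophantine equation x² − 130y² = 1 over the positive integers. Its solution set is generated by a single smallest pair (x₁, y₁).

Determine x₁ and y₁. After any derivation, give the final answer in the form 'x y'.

√130 → a₀=11, period (2,2,22); ℓ=3 odd so k=5
k=0  a_k=11  p_k/q_k = 11/1
k=1  a_k=2  p_k/q_k = 23/2
…
k=4  a_k=2  p_k/q_k = 2611/229
k=5  a_k=2  p_k/q_k = 6499/570
(x₁, y₁) = (6499, 570);  6499² − 130·570² = 1 ✓

6499 570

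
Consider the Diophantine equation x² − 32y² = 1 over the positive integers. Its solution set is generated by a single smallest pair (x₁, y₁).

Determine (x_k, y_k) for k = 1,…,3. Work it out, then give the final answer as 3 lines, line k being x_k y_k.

[5; 1,1,1,10] for √32; ℓ=4 ⇒ convergent index 3
a_0=5:  p_0=5·1+0=5,  q_0=5·0+1=1
a_1=1:  p_1=1·5+1=6,  q_1=1·1+0=1
a_2=1:  p_2=1·6+5=11,  q_2=1·1+1=2
a_3=1:  p_3=1·11+6=17,  q_3=1·2+1=3
fundamental: x₁=17, y₁=3  (since 289 − 32·9 = 1)
(17+3√32)^2 = 577 + 102√32
(17+3√32)^3 = 19601 + 3465√32

17 3
577 102
19601 3465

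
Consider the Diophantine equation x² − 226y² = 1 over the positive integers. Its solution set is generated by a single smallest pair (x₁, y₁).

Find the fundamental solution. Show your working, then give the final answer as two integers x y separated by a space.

451 30

d=226: √d = [15; 30] (ℓ=1, odd), read p_1/q_1
a_0=15:  p_0=15·1+0=15,  q_0=15·0+1=1
a_1=30:  p_1=30·15+1=451,  q_1=30·1+0=30
fundamental: x₁=451, y₁=30  (since 203401 − 226·900 = 1)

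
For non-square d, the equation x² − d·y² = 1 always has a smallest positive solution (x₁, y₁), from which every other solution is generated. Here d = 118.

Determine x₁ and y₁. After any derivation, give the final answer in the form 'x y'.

306917 28254

d=118: √d = [10; 1,6,3,2,10,2,3,6,1,20] (ℓ=10, even), read p_9/q_9
i=0: a=10 ⇒ p=10, q=1
…
i=3: a=3 ⇒ p=239, q=22
i=4: a=2 ⇒ p=554, q=51
i=5: a=10 ⇒ p=5779, q=532
…
i=7: a=3 ⇒ p=42115, q=3877
i=8: a=6 ⇒ p=264802, q=24377
i=9: a=1 ⇒ p=306917, q=28254
fundamental: x₁=306917, y₁=28254  (since 94198044889 − 118·798288516 = 1)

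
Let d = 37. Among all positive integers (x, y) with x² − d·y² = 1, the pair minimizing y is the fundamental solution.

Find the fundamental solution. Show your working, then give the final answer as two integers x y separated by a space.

73 12

√37 = [6; 12, …], period ℓ=1 (odd) → k=1
step 0: (6, 1)  from 6·(1,0) + (0,1)
step 1: (73, 12)  from 12·(6,1) + (1,0)
(x₁, y₁) = (73, 12);  73² − 37·12² = 1 ✓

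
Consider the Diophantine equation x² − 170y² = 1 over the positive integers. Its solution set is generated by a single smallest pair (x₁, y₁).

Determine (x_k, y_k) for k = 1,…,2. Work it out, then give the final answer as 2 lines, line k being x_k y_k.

√170 → a₀=13, period (26); ℓ=1 odd so k=1
a_0=13:  p_0=13·1+0=13,  q_0=13·0+1=1
a_1=26:  p_1=26·13+1=339,  q_1=26·1+0=26
→ (339, 26).  Check: 339²=114921, 170·26²=114920, difference 1.
(339+26√170)^2 = 229841 + 17628√170

339 26
229841 17628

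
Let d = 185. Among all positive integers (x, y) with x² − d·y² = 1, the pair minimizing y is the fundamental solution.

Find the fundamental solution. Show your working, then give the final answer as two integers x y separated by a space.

9249 680

d=185: √d = [13; 1,1,1,1,26] (ℓ=5, odd), read p_9/q_9
k=0  a_k=13  p_k/q_k = 13/1
…
k=2  a_k=1  p_k/q_k = 27/2
…
k=4  a_k=1  p_k/q_k = 68/5
…
k=8  a_k=1  p_k/q_k = 5563/409
k=9  a_k=1  p_k/q_k = 9249/680
fundamental: x₁=9249, y₁=680  (since 85544001 − 185·462400 = 1)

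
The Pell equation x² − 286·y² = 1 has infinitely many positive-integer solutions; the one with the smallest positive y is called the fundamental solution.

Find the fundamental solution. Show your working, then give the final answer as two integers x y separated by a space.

561835 33222

√286 = [16; 1,10,3,3,2,3,3,10,1,32, …], period ℓ=10 (even) → k=9
i=0: a=16 ⇒ p=16, q=1
…
i=2: a=10 ⇒ p=186, q=11
i=3: a=3 ⇒ p=575, q=34
…
i=6: a=3 ⇒ p=15102, q=893
…
i=8: a=10 ⇒ p=512132, q=30283
i=9: a=1 ⇒ p=561835, q=33222
fundamental: x₁=561835, y₁=33222  (since 315658567225 − 286·1103701284 = 1)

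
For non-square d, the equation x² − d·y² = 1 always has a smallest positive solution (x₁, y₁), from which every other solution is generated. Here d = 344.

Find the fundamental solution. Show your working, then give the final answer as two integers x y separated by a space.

√344 = [18; 1,1,4,1,3,1,4,1,1,36, …], period ℓ=10 (even) → k=9
k=0  a_k=18  p_k/q_k = 18/1
k=1  a_k=1  p_k/q_k = 19/1
k=2  a_k=1  p_k/q_k = 37/2
k=3  a_k=4  p_k/q_k = 167/9
k=4  a_k=1  p_k/q_k = 204/11
…
k=6  a_k=1  p_k/q_k = 983/53
k=7  a_k=4  p_k/q_k = 4711/254
k=8  a_k=1  p_k/q_k = 5694/307
k=9  a_k=1  p_k/q_k = 10405/561
(x₁, y₁) = (10405, 561);  10405² − 344·561² = 1 ✓

10405 561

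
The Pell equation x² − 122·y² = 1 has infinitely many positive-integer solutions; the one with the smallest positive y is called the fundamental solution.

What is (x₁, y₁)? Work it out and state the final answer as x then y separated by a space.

243 22

√122 = [11; 22, …], period ℓ=1 (odd) → k=1
i=0: a=11 ⇒ p=11, q=1
i=1: a=22 ⇒ p=243, q=22
→ (243, 22).  Check: 243²=59049, 122·22²=59048, difference 1.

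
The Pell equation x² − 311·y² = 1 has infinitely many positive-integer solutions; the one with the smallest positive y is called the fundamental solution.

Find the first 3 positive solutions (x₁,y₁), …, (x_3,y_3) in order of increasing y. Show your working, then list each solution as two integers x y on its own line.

16883880 957397
570130807708799 32329152120720
19252040283316857636360 1091683049815963029803

d=311: √d = [17; 1,1,1,2,1,…,1,1,34] (ℓ=16, even), read p_15/q_15
k=0  a_k=17  p_k/q_k = 17/1
…
k=3  a_k=1  p_k/q_k = 53/3
…
k=7  a_k=3  p_k/q_k = 4109/233
k=8  a_k=17  p_k/q_k = 71158/4035
k=9  a_k=3  p_k/q_k = 217583/12338
k=10  a_k=6  p_k/q_k = 1376656/78063
…
k=13  a_k=1  p_k/q_k = 6159373/349266
k=14  a_k=1  p_k/q_k = 10724507/608131
k=15  a_k=1  p_k/q_k = 16883880/957397
→ (16883880, 957397).  Check: 16883880²=285065403854400, 311·957397²=285065403854399, difference 1.
n=2: (16883880,957397)∘(16883880,957397) = (16883880·16883880+311·957397·957397, 16883880·957397+957397·16883880) = (570130807708799,32329152120720)
n=3: (570130807708799,32329152120720)∘(16883880,957397) = (16883880·570130807708799+311·957397·32329152120720, 16883880·32329152120720+957397·570130807708799) = (19252040283316857636360,1091683049815963029803)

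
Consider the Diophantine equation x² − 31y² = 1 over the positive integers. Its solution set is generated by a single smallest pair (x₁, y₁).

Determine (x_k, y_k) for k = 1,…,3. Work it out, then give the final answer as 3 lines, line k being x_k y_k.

1520 273
4620799 829920
14047227440 2522956527

[5; 1,1,3,5,3,1,1,10] for √31; ℓ=8 ⇒ convergent index 7
i=0: a=5 ⇒ p=5, q=1
…
i=2: a=1 ⇒ p=11, q=2
i=3: a=3 ⇒ p=39, q=7
i=4: a=5 ⇒ p=206, q=37
i=5: a=3 ⇒ p=657, q=118
i=6: a=1 ⇒ p=863, q=155
i=7: a=1 ⇒ p=1520, q=273
fundamental: x₁=1520, y₁=273  (since 2310400 − 31·74529 = 1)
(x_2, y_2) = (1520·1520 + 31·273·273, 1520·273 + 273·1520) = (4620799, 829920)
(x_3, y_3) = (1520·4620799 + 31·273·829920, 1520·829920 + 273·4620799) = (14047227440, 2522956527)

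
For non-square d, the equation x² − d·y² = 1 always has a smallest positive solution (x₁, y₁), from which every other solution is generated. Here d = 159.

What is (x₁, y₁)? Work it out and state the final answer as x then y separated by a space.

1324 105

d=159: √d = [12; 1,1,1,1,3,1,1,1,1,24] (ℓ=10, even), read p_9/q_9
k=0  a_k=12  p_k/q_k = 12/1
…
k=2  a_k=1  p_k/q_k = 25/2
k=3  a_k=1  p_k/q_k = 38/3
k=4  a_k=1  p_k/q_k = 63/5
k=5  a_k=3  p_k/q_k = 227/18
…
k=8  a_k=1  p_k/q_k = 807/64
k=9  a_k=1  p_k/q_k = 1324/105
(x₁, y₁) = (1324, 105);  1324² − 159·105² = 1 ✓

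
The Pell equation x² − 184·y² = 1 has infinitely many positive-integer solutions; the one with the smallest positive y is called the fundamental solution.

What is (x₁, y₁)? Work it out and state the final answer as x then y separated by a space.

24335 1794

√184 = [13; 1,1,3,2,1,2,1,2,3,1,1,26, …], period ℓ=12 (even) → k=11
k=0  a_k=13  p_k/q_k = 13/1
…
k=2  a_k=1  p_k/q_k = 27/2
…
k=5  a_k=1  p_k/q_k = 312/23
…
k=8  a_k=2  p_k/q_k = 3147/232
k=9  a_k=3  p_k/q_k = 10594/781
k=10  a_k=1  p_k/q_k = 13741/1013
k=11  a_k=1  p_k/q_k = 24335/1794
(x₁, y₁) = (24335, 1794);  24335² − 184·1794² = 1 ✓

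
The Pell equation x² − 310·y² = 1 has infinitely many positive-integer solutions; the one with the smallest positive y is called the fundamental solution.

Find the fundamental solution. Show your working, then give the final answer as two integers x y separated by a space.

848719 48204

√310 → a₀=17, period (1,1,1,1,5,…,1,1,34); ℓ=16 even so k=15
step 0: (17, 1)  from 17·(1,0) + (0,1)
step 1: (18, 1)  from 1·(17,1) + (1,0)
step 2: (35, 2)  from 1·(18,1) + (17,1)
step 3: (53, 3)  from 1·(35,2) + (18,1)
…
step 5: (493, 28)  from 5·(88,5) + (53,3)
step 6: (1567, 89)  from 3·(493,28) + (88,5)
step 7: (2060, 117)  from 1·(1567,89) + (493,28)
…
step 9: (7747, 440)  from 1·(5687,323) + (2060,117)
…
step 11: (152387, 8655)  from 5·(28928,1643) + (7747,440)
…
step 14: (515017, 29251)  from 1·(333702,18953) + (181315,10298)
step 15: (848719, 48204)  from 1·(515017,29251) + (333702,18953)
→ (848719, 48204).  Check: 848719²=720323940961, 310·48204²=720323940960, difference 1.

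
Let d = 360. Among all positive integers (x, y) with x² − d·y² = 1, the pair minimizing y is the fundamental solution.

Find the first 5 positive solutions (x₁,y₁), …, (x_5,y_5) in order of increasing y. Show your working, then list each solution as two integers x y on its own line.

19 1
721 38
27379 1443
1039681 54796
39480499 2080805

[18; 1,36] for √360; ℓ=2 ⇒ convergent index 1
a_0=18:  p_0=18·1+0=18,  q_0=18·0+1=1
a_1=1:  p_1=1·18+1=19,  q_1=1·1+0=1
→ (19, 1).  Check: 19²=361, 360·1²=360, difference 1.
k=2:  x_2 = 19·19+360·1·1 = 721,  y_2 = 19·1+1·19 = 38
k=3:  x_3 = 19·721+360·1·38 = 27379,  y_3 = 19·38+1·721 = 1443
k=4:  x_4 = 19·27379+360·1·1443 = 1039681,  y_4 = 19·1443+1·27379 = 54796
k=5:  x_5 = 19·1039681+360·1·54796 = 39480499,  y_5 = 19·54796+1·1039681 = 2080805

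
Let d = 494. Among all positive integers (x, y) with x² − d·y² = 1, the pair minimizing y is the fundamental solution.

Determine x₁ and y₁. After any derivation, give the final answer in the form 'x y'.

√494 = [22; 4,2,2,1,2,1,2,2,4,44, …], period ℓ=10 (even) → k=9
i=0: a=22 ⇒ p=22, q=1
…
i=2: a=2 ⇒ p=200, q=9
i=3: a=2 ⇒ p=489, q=22
i=4: a=1 ⇒ p=689, q=31
i=5: a=2 ⇒ p=1867, q=84
i=6: a=1 ⇒ p=2556, q=115
i=7: a=2 ⇒ p=6979, q=314
i=8: a=2 ⇒ p=16514, q=743
i=9: a=4 ⇒ p=73035, q=3286
→ (73035, 3286).  Check: 73035²=5334111225, 494·3286²=5334111224, difference 1.

73035 3286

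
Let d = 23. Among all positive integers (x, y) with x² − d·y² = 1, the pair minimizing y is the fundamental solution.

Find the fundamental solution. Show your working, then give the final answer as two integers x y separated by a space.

√23 = [4; 1,3,1,8, …], period ℓ=4 (even) → k=3
i=0: a=4 ⇒ p=4, q=1
i=1: a=1 ⇒ p=5, q=1
i=2: a=3 ⇒ p=19, q=4
i=3: a=1 ⇒ p=24, q=5
fundamental: x₁=24, y₁=5  (since 576 − 23·25 = 1)

24 5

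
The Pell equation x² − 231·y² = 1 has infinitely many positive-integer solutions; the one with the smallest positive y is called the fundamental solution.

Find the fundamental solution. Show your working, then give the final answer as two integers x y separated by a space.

76 5

[15; 5,30] for √231; ℓ=2 ⇒ convergent index 1
a_0=15:  p_0=15·1+0=15,  q_0=15·0+1=1
a_1=5:  p_1=5·15+1=76,  q_1=5·1+0=5
→ (76, 5).  Check: 76²=5776, 231·5²=5775, difference 1.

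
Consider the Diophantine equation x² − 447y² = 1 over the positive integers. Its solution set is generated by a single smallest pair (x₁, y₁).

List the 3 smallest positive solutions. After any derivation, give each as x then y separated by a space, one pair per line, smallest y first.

[21; 7,42] for √447; ℓ=2 ⇒ convergent index 1
step 0: (21, 1)  from 21·(1,0) + (0,1)
step 1: (148, 7)  from 7·(21,1) + (1,0)
(x₁, y₁) = (148, 7);  148² − 447·7² = 1 ✓
(x_2, y_2) = (148·148 + 447·7·7, 148·7 + 7·148) = (43807, 2072)
(x_3, y_3) = (148·43807 + 447·7·2072, 148·2072 + 7·43807) = (12966724, 613305)

148 7
43807 2072
12966724 613305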